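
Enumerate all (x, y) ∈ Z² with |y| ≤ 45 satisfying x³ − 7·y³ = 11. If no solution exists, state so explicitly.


The equation is x³ - 7y³ = 11. For fixed y, x³ = 7·y³ + 11, so a solution requires the RHS to be a perfect cube.
Strategy: iterate y from -45 to 45, compute RHS = 7·y³ + 11, and check whether it is a (positive or negative) perfect cube.
Check small values of y:
  y = 0: RHS = 11 is not a perfect cube.
  y = 1: RHS = 18 is not a perfect cube.
  y = -1: RHS = 4 is not a perfect cube.
  y = 2: RHS = 67 is not a perfect cube.
  y = -2: RHS = -45 is not a perfect cube.
  y = 3: RHS = 200 is not a perfect cube.
  y = -3: RHS = -178 is not a perfect cube.
Continuing the search up to |y| = 45 finds no solutions either.
No (x, y) in the scanned range satisfies the equation.

No integer solutions with |y| ≤ 45.


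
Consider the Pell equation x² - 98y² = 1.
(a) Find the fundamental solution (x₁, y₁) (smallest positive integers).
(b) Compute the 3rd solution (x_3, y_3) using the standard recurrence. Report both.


Step 1: Find the fundamental solution (x₁, y₁) of x² - 98y² = 1.
  Expand √98 as a continued fraction. a₀ = ⌊√98⌋ = 9; iterate m_{k+1} = d_k·a_k − m_k, d_{k+1} = (98 − m_{k+1}²)/d_k, a_{k+1} = ⌊(a₀ + m_{k+1})/d_{k+1}⌋ (starting m₀ = 0, d₀ = 1), with convergents p_k = a_k·p_{k-1} + p_{k-2}, q_k = a_k·q_{k-1} + q_{k-2} (p₋₁ = 1, q₋₁ = 0):
  k = 0: a₀ = 9; p₀/q₀ = 9/1; p₀² − 98·q₀² = 81 − 98 = -17.
  k = 1: m = 9, d = 17, a = ⌊(9 + 9)/17⌋ = 1; p/q = (1·9 + 1)/(1·1 + 0) = 10/1; p² − 98·q² = 100 − 98 = 2.
  k = 2: m = 8, d = 2, a = ⌊(9 + 8)/2⌋ = 8; p/q = (8·10 + 9)/(8·1 + 1) = 89/9; p² − 98·q² = 7921 − 7938 = -17.
  k = 3: m = 8, d = 17, a = ⌊(9 + 8)/17⌋ = 1; p/q = (1·89 + 10)/(1·9 + 1) = 99/10; p² − 98·q² = 9801 − 9800 = 1.
  The first convergent with p² − 98·q² = 1 gives the fundamental solution (x₁, y₁) = (99, 10).
Step 2: Apply the recurrence (x_{n+1}, y_{n+1}) = (x₁x_n + 98y₁y_n, x₁y_n + y₁x_n) repeatedly.
  From (x_1, y_1) = (99, 10): x_2 = 99·99 + 98·10·10 = 19601; y_2 = 99·10 + 10·99 = 1980.
  From (x_2, y_2) = (19601, 1980): x_3 = 99·19601 + 98·10·1980 = 3880899; y_3 = 99·1980 + 10·19601 = 392030.
Step 3: Verify x_3² - 98·y_3² = 15061377048201 - 15061377048200 = 1 (should be 1). ✓

(x_1, y_1) = (99, 10); (x_3, y_3) = (3880899, 392030).


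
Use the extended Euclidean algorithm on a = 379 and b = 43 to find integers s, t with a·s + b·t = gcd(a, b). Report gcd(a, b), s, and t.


Euclidean algorithm on (379, 43) — divide until remainder is 0:
  379 = 8 · 43 + 35
  43 = 1 · 35 + 8
  35 = 4 · 8 + 3
  8 = 2 · 3 + 2
  3 = 1 · 2 + 1
  2 = 2 · 1 + 0
gcd(379, 43) = 1.
Track Bezout coefficients alongside the remainders: start with r₀ = 379 = a·1 + b·0 (s = 1, t = 0) and r₁ = 43 = a·0 + b·1 (s = 0, t = 1); each new remainder r_{k+1} = r_{k-1} − q_k·r_k inherits s_{k+1} = s_{k-1} − q_k·s_k, t_{k+1} = t_{k-1} − q_k·t_k, so r_k = a·s_k + b·t_k at every step:
  q = 8: r = 35, s = 1 − 8·0 = 1, t = 0 − 8·1 = -8  (check: 379·1 + 43·(-8) = 35)
  q = 1: r = 8, s = 0 − 1·1 = -1, t = 1 − 1·(-8) = 9  (check: 379·(-1) + 43·9 = 8)
  q = 4: r = 3, s = 1 − 4·(-1) = 5, t = -8 − 4·9 = -44  (check: 379·5 + 43·(-44) = 3)
  q = 2: r = 2, s = -1 − 2·5 = -11, t = 9 − 2·(-44) = 97  (check: 379·(-11) + 43·97 = 2)
  q = 1: r = 1, s = 5 − 1·(-11) = 16, t = -44 − 1·97 = -141  (check: 379·16 + 43·(-141) = 1)
The row with r = 1 (the gcd) gives the Bezout coefficients s = 16, t = -141.
Result: 379 · (16) + 43 · (-141) = 1.

gcd(379, 43) = 1; s = 16, t = -141 (check: 379·16 + 43·(-141) = 1).


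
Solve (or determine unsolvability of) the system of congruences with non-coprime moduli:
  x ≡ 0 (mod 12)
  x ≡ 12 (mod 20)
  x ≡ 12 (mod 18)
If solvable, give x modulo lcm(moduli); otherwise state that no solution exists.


Moduli 12, 20, 18 are not pairwise coprime, so CRT works modulo lcm(m_i) when all pairwise compatibility conditions hold.
Pairwise compatibility: gcd(m_i, m_j) must divide a_i - a_j for every pair.
Merge one congruence at a time:
  Start: x ≡ 0 (mod 12).
  Combine with x ≡ 12 (mod 20): gcd(12, 20) = 4; 12 - 0 = 12, which IS divisible by 4, so compatible.
    Write x = 0 + 12·t and substitute into x ≡ 12 (mod 20): 12·t ≡ 12 − 0 = 12 (mod 20).
    Divide the congruence (and modulus) by g = 4: 3·t ≡ 3 (mod 5).
    The inverse of 3 mod 5 is 2 (since 3·2 = 6 = 1·5 + 1), so t ≡ 2·3 = 6 ≡ 1 (mod 5).
    Then x = 0 + 12·1 = 12, valid modulo lcm(12, 20) = 60: x ≡ 12 (mod 60).
  Combine with x ≡ 12 (mod 18): gcd(60, 18) = 6; 12 - 12 = 0, which IS divisible by 6, so compatible.
    Write x = 12 + 60·t and substitute into x ≡ 12 (mod 18): 60·t ≡ 12 − 12 = 0 (mod 18).
    Divide the congruence (and modulus) by g = 6: 10·t ≡ 0 (mod 3).
    Reduce coefficients mod 3: 1·t ≡ 0 (mod 3).
    So t ≡ 0 (mod 3).
    Then x = 12 + 60·0 = 12, valid modulo lcm(60, 18) = 180: x ≡ 12 (mod 180).
Verify: 12 mod 12 = 0, 12 mod 20 = 12, 12 mod 18 = 12.

x ≡ 12 (mod 180).


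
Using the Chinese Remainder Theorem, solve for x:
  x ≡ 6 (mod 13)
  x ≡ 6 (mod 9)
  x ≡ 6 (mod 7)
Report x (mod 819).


Moduli 13, 9, 7 are pairwise coprime; by CRT there is a unique solution modulo M = 13 · 9 · 7 = 819.
Solve pairwise, accumulating the modulus:
  Start with x ≡ 6 (mod 13).
  Combine with x ≡ 6 (mod 9): since gcd(13, 9) = 1, we get a unique residue mod 117.
    Write x = 6 + 13·t and substitute into x ≡ 6 (mod 9): 13·t ≡ 6 − 6 = 0 (mod 9).
    Reduce coefficients mod 9: 4·t ≡ 0 (mod 9).
    The inverse of 4 mod 9 is 7 (since 4·7 = 28 = 3·9 + 1), so t ≡ 7·0 = 0 ≡ 0 (mod 9).
    Then x = 6 + 13·0 = 6, valid modulo lcm(13, 9) = 117: x ≡ 6 (mod 117).
  Combine with x ≡ 6 (mod 7): since gcd(117, 7) = 1, we get a unique residue mod 819.
    Write x = 6 + 117·t and substitute into x ≡ 6 (mod 7): 117·t ≡ 6 − 6 = 0 (mod 7).
    Reduce coefficients mod 7: 5·t ≡ 0 (mod 7).
    The inverse of 5 mod 7 is 3 (since 5·3 = 15 = 2·7 + 1), so t ≡ 3·0 = 0 ≡ 0 (mod 7).
    Then x = 6 + 117·0 = 6, valid modulo lcm(117, 7) = 819: x ≡ 6 (mod 819).
Verify: 6 mod 13 = 6 ✓, 6 mod 9 = 6 ✓, 6 mod 7 = 6 ✓.

x ≡ 6 (mod 819).


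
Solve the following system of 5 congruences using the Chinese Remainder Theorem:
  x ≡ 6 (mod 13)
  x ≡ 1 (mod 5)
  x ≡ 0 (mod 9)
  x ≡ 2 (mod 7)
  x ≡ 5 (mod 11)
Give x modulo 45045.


Product of moduli M = 13 · 5 · 9 · 7 · 11 = 45045.
Merge one congruence at a time:
  Start: x ≡ 6 (mod 13).
  Combine with x ≡ 1 (mod 5); new modulus lcm = 65.
    Write x = 6 + 13·t and substitute into x ≡ 1 (mod 5): 13·t ≡ 1 − 6 = -5 (mod 5).
    Reduce coefficients mod 5: 3·t ≡ 0 (mod 5).
    The inverse of 3 mod 5 is 2 (since 3·2 = 6 = 1·5 + 1), so t ≡ 2·0 = 0 ≡ 0 (mod 5).
    Then x = 6 + 13·0 = 6, valid modulo lcm(13, 5) = 65: x ≡ 6 (mod 65).
  Combine with x ≡ 0 (mod 9); new modulus lcm = 585.
    Write x = 6 + 65·t and substitute into x ≡ 0 (mod 9): 65·t ≡ 0 − 6 = -6 (mod 9).
    Reduce coefficients mod 9: 2·t ≡ 3 (mod 9).
    The inverse of 2 mod 9 is 5 (since 2·5 = 10 = 1·9 + 1), so t ≡ 5·3 = 15 ≡ 6 (mod 9).
    Then x = 6 + 65·6 = 396, valid modulo lcm(65, 9) = 585: x ≡ 396 (mod 585).
  Combine with x ≡ 2 (mod 7); new modulus lcm = 4095.
    Write x = 396 + 585·t and substitute into x ≡ 2 (mod 7): 585·t ≡ 2 − 396 = -394 (mod 7).
    Reduce coefficients mod 7: 4·t ≡ 5 (mod 7).
    The inverse of 4 mod 7 is 2 (since 4·2 = 8 = 1·7 + 1), so t ≡ 2·5 = 10 ≡ 3 (mod 7).
    Then x = 396 + 585·3 = 2151, valid modulo lcm(585, 7) = 4095: x ≡ 2151 (mod 4095).
  Combine with x ≡ 5 (mod 11); new modulus lcm = 45045.
    Write x = 2151 + 4095·t and substitute into x ≡ 5 (mod 11): 4095·t ≡ 5 − 2151 = -2146 (mod 11).
    Reduce coefficients mod 11: 3·t ≡ 10 (mod 11).
    The inverse of 3 mod 11 is 4 (since 3·4 = 12 = 1·11 + 1), so t ≡ 4·10 = 40 ≡ 7 (mod 11).
    Then x = 2151 + 4095·7 = 30816, valid modulo lcm(4095, 11) = 45045: x ≡ 30816 (mod 45045).
Verify against each original: 30816 mod 13 = 6, 30816 mod 5 = 1, 30816 mod 9 = 0, 30816 mod 7 = 2, 30816 mod 11 = 5.

x ≡ 30816 (mod 45045).


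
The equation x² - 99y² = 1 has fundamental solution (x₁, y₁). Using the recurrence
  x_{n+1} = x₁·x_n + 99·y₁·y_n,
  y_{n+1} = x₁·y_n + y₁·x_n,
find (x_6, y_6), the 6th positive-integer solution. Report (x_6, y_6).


Step 1: Find the fundamental solution (x₁, y₁) of x² - 99y² = 1.
  Expand √99 as a continued fraction. a₀ = ⌊√99⌋ = 9; iterate m_{k+1} = d_k·a_k − m_k, d_{k+1} = (99 − m_{k+1}²)/d_k, a_{k+1} = ⌊(a₀ + m_{k+1})/d_{k+1}⌋ (starting m₀ = 0, d₀ = 1), with convergents p_k = a_k·p_{k-1} + p_{k-2}, q_k = a_k·q_{k-1} + q_{k-2} (p₋₁ = 1, q₋₁ = 0):
  k = 0: a₀ = 9; p₀/q₀ = 9/1; p₀² − 99·q₀² = 81 − 99 = -18.
  k = 1: m = 9, d = 18, a = ⌊(9 + 9)/18⌋ = 1; p/q = (1·9 + 1)/(1·1 + 0) = 10/1; p² − 99·q² = 100 − 99 = 1.
  The first convergent with p² − 99·q² = 1 gives the fundamental solution (x₁, y₁) = (10, 1).
Step 2: Apply the recurrence (x_{n+1}, y_{n+1}) = (x₁x_n + 99y₁y_n, x₁y_n + y₁x_n) repeatedly.
  From (x_1, y_1) = (10, 1): x_2 = 10·10 + 99·1·1 = 199; y_2 = 10·1 + 1·10 = 20.
  From (x_2, y_2) = (199, 20): x_3 = 10·199 + 99·1·20 = 3970; y_3 = 10·20 + 1·199 = 399.
  From (x_3, y_3) = (3970, 399): x_4 = 10·3970 + 99·1·399 = 79201; y_4 = 10·399 + 1·3970 = 7960.
  From (x_4, y_4) = (79201, 7960): x_5 = 10·79201 + 99·1·7960 = 1580050; y_5 = 10·7960 + 1·79201 = 158801.
  From (x_5, y_5) = (1580050, 158801): x_6 = 10·1580050 + 99·1·158801 = 31521799; y_6 = 10·158801 + 1·1580050 = 3168060.
Step 3: Verify x_6² - 99·y_6² = 993623812196401 - 993623812196400 = 1 (should be 1). ✓

(x_1, y_1) = (10, 1); (x_6, y_6) = (31521799, 3168060).


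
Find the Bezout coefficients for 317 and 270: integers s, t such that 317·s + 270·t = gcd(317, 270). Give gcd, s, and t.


Euclidean algorithm on (317, 270) — divide until remainder is 0:
  317 = 1 · 270 + 47
  270 = 5 · 47 + 35
  47 = 1 · 35 + 12
  35 = 2 · 12 + 11
  12 = 1 · 11 + 1
  11 = 11 · 1 + 0
gcd(317, 270) = 1.
Track Bezout coefficients alongside the remainders: start with r₀ = 317 = a·1 + b·0 (s = 1, t = 0) and r₁ = 270 = a·0 + b·1 (s = 0, t = 1); each new remainder r_{k+1} = r_{k-1} − q_k·r_k inherits s_{k+1} = s_{k-1} − q_k·s_k, t_{k+1} = t_{k-1} − q_k·t_k, so r_k = a·s_k + b·t_k at every step:
  q = 1: r = 47, s = 1 − 1·0 = 1, t = 0 − 1·1 = -1  (check: 317·1 + 270·(-1) = 47)
  q = 5: r = 35, s = 0 − 5·1 = -5, t = 1 − 5·(-1) = 6  (check: 317·(-5) + 270·6 = 35)
  q = 1: r = 12, s = 1 − 1·(-5) = 6, t = -1 − 1·6 = -7  (check: 317·6 + 270·(-7) = 12)
  q = 2: r = 11, s = -5 − 2·6 = -17, t = 6 − 2·(-7) = 20  (check: 317·(-17) + 270·20 = 11)
  q = 1: r = 1, s = 6 − 1·(-17) = 23, t = -7 − 1·20 = -27  (check: 317·23 + 270·(-27) = 1)
The row with r = 1 (the gcd) gives the Bezout coefficients s = 23, t = -27.
Result: 317 · (23) + 270 · (-27) = 1.

gcd(317, 270) = 1; s = 23, t = -27 (check: 317·23 + 270·(-27) = 1).


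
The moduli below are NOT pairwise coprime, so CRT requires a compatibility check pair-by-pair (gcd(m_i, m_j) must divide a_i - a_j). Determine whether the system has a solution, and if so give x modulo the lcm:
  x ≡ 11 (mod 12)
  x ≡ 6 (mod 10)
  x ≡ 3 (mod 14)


Moduli 12, 10, 14 are not pairwise coprime, so CRT works modulo lcm(m_i) when all pairwise compatibility conditions hold.
Pairwise compatibility: gcd(m_i, m_j) must divide a_i - a_j for every pair.
Merge one congruence at a time:
  Start: x ≡ 11 (mod 12).
  Combine with x ≡ 6 (mod 10): gcd(12, 10) = 2, and 6 - 11 = -5 is NOT divisible by 2.
    ⇒ system is inconsistent (no integer solution).

No solution (the system is inconsistent).


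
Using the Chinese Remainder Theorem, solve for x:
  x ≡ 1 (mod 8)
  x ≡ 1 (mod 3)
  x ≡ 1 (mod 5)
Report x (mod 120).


Moduli 8, 3, 5 are pairwise coprime; by CRT there is a unique solution modulo M = 8 · 3 · 5 = 120.
Solve pairwise, accumulating the modulus:
  Start with x ≡ 1 (mod 8).
  Combine with x ≡ 1 (mod 3): since gcd(8, 3) = 1, we get a unique residue mod 24.
    Write x = 1 + 8·t and substitute into x ≡ 1 (mod 3): 8·t ≡ 1 − 1 = 0 (mod 3).
    Reduce coefficients mod 3: 2·t ≡ 0 (mod 3).
    The inverse of 2 mod 3 is 2 (since 2·2 = 4 = 1·3 + 1), so t ≡ 2·0 = 0 ≡ 0 (mod 3).
    Then x = 1 + 8·0 = 1, valid modulo lcm(8, 3) = 24: x ≡ 1 (mod 24).
  Combine with x ≡ 1 (mod 5): since gcd(24, 5) = 1, we get a unique residue mod 120.
    Write x = 1 + 24·t and substitute into x ≡ 1 (mod 5): 24·t ≡ 1 − 1 = 0 (mod 5).
    Reduce coefficients mod 5: 4·t ≡ 0 (mod 5).
    The inverse of 4 mod 5 is 4 (since 4·4 = 16 = 3·5 + 1), so t ≡ 4·0 = 0 ≡ 0 (mod 5).
    Then x = 1 + 24·0 = 1, valid modulo lcm(24, 5) = 120: x ≡ 1 (mod 120).
Verify: 1 mod 8 = 1 ✓, 1 mod 3 = 1 ✓, 1 mod 5 = 1 ✓.

x ≡ 1 (mod 120).


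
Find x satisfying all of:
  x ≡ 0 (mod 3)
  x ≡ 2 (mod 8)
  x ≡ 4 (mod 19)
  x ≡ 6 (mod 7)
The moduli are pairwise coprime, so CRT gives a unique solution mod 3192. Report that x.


Product of moduli M = 3 · 8 · 19 · 7 = 3192.
Merge one congruence at a time:
  Start: x ≡ 0 (mod 3).
  Combine with x ≡ 2 (mod 8); new modulus lcm = 24.
    Write x = 0 + 3·t and substitute into x ≡ 2 (mod 8): 3·t ≡ 2 − 0 = 2 (mod 8).
    The inverse of 3 mod 8 is 3 (since 3·3 = 9 = 1·8 + 1), so t ≡ 3·2 = 6 ≡ 6 (mod 8).
    Then x = 0 + 3·6 = 18, valid modulo lcm(3, 8) = 24: x ≡ 18 (mod 24).
  Combine with x ≡ 4 (mod 19); new modulus lcm = 456.
    Write x = 18 + 24·t and substitute into x ≡ 4 (mod 19): 24·t ≡ 4 − 18 = -14 (mod 19).
    Reduce coefficients mod 19: 5·t ≡ 5 (mod 19).
    The inverse of 5 mod 19 is 4 (since 5·4 = 20 = 1·19 + 1), so t ≡ 4·5 = 20 ≡ 1 (mod 19).
    Then x = 18 + 24·1 = 42, valid modulo lcm(24, 19) = 456: x ≡ 42 (mod 456).
  Combine with x ≡ 6 (mod 7); new modulus lcm = 3192.
    Write x = 42 + 456·t and substitute into x ≡ 6 (mod 7): 456·t ≡ 6 − 42 = -36 (mod 7).
    Reduce coefficients mod 7: 1·t ≡ 6 (mod 7).
    So t ≡ 6 (mod 7).
    Then x = 42 + 456·6 = 2778, valid modulo lcm(456, 7) = 3192: x ≡ 2778 (mod 3192).
Verify against each original: 2778 mod 3 = 0, 2778 mod 8 = 2, 2778 mod 19 = 4, 2778 mod 7 = 6.

x ≡ 2778 (mod 3192).


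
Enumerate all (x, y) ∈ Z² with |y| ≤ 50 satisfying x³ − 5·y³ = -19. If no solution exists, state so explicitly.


The equation is x³ - 5y³ = -19. For fixed y, x³ = 5·y³ − 19, so a solution requires the RHS to be a perfect cube.
Strategy: iterate y from -50 to 50, compute RHS = 5·y³ − 19, and check whether it is a (positive or negative) perfect cube.
Check small values of y:
  y = 0: RHS = -19 is not a perfect cube.
  y = 1: RHS = -14 is not a perfect cube.
  y = -1: RHS = -24 is not a perfect cube.
  y = 2: RHS = 21 is not a perfect cube.
  y = -2: RHS = -59 is not a perfect cube.
  y = 3: RHS = 116 is not a perfect cube.
  y = -3: RHS = -154 is not a perfect cube.
Continuing the search up to |y| = 50 finds no solutions either.
No (x, y) in the scanned range satisfies the equation.

No integer solutions with |y| ≤ 50.


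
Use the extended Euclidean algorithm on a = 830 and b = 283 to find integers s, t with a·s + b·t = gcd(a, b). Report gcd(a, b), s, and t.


Euclidean algorithm on (830, 283) — divide until remainder is 0:
  830 = 2 · 283 + 264
  283 = 1 · 264 + 19
  264 = 13 · 19 + 17
  19 = 1 · 17 + 2
  17 = 8 · 2 + 1
  2 = 2 · 1 + 0
gcd(830, 283) = 1.
Track Bezout coefficients alongside the remainders: start with r₀ = 830 = a·1 + b·0 (s = 1, t = 0) and r₁ = 283 = a·0 + b·1 (s = 0, t = 1); each new remainder r_{k+1} = r_{k-1} − q_k·r_k inherits s_{k+1} = s_{k-1} − q_k·s_k, t_{k+1} = t_{k-1} − q_k·t_k, so r_k = a·s_k + b·t_k at every step:
  q = 2: r = 264, s = 1 − 2·0 = 1, t = 0 − 2·1 = -2  (check: 830·1 + 283·(-2) = 264)
  q = 1: r = 19, s = 0 − 1·1 = -1, t = 1 − 1·(-2) = 3  (check: 830·(-1) + 283·3 = 19)
  q = 13: r = 17, s = 1 − 13·(-1) = 14, t = -2 − 13·3 = -41  (check: 830·14 + 283·(-41) = 17)
  q = 1: r = 2, s = -1 − 1·14 = -15, t = 3 − 1·(-41) = 44  (check: 830·(-15) + 283·44 = 2)
  q = 8: r = 1, s = 14 − 8·(-15) = 134, t = -41 − 8·44 = -393  (check: 830·134 + 283·(-393) = 1)
The row with r = 1 (the gcd) gives the Bezout coefficients s = 134, t = -393.
Result: 830 · (134) + 283 · (-393) = 1.

gcd(830, 283) = 1; s = 134, t = -393 (check: 830·134 + 283·(-393) = 1).


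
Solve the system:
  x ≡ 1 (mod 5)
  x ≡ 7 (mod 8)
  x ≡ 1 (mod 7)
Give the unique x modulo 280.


Moduli 5, 8, 7 are pairwise coprime; by CRT there is a unique solution modulo M = 5 · 8 · 7 = 280.
Solve pairwise, accumulating the modulus:
  Start with x ≡ 1 (mod 5).
  Combine with x ≡ 7 (mod 8): since gcd(5, 8) = 1, we get a unique residue mod 40.
    Write x = 1 + 5·t and substitute into x ≡ 7 (mod 8): 5·t ≡ 7 − 1 = 6 (mod 8).
    The inverse of 5 mod 8 is 5 (since 5·5 = 25 = 3·8 + 1), so t ≡ 5·6 = 30 ≡ 6 (mod 8).
    Then x = 1 + 5·6 = 31, valid modulo lcm(5, 8) = 40: x ≡ 31 (mod 40).
  Combine with x ≡ 1 (mod 7): since gcd(40, 7) = 1, we get a unique residue mod 280.
    Write x = 31 + 40·t and substitute into x ≡ 1 (mod 7): 40·t ≡ 1 − 31 = -30 (mod 7).
    Reduce coefficients mod 7: 5·t ≡ 5 (mod 7).
    The inverse of 5 mod 7 is 3 (since 5·3 = 15 = 2·7 + 1), so t ≡ 3·5 = 15 ≡ 1 (mod 7).
    Then x = 31 + 40·1 = 71, valid modulo lcm(40, 7) = 280: x ≡ 71 (mod 280).
Verify: 71 mod 5 = 1 ✓, 71 mod 8 = 7 ✓, 71 mod 7 = 1 ✓.

x ≡ 71 (mod 280).


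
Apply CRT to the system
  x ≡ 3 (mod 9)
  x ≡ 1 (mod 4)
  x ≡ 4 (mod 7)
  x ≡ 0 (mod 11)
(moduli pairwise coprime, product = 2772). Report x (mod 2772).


Product of moduli M = 9 · 4 · 7 · 11 = 2772.
Merge one congruence at a time:
  Start: x ≡ 3 (mod 9).
  Combine with x ≡ 1 (mod 4); new modulus lcm = 36.
    Write x = 3 + 9·t and substitute into x ≡ 1 (mod 4): 9·t ≡ 1 − 3 = -2 (mod 4).
    Reduce coefficients mod 4: 1·t ≡ 2 (mod 4).
    So t ≡ 2 (mod 4).
    Then x = 3 + 9·2 = 21, valid modulo lcm(9, 4) = 36: x ≡ 21 (mod 36).
  Combine with x ≡ 4 (mod 7); new modulus lcm = 252.
    Write x = 21 + 36·t and substitute into x ≡ 4 (mod 7): 36·t ≡ 4 − 21 = -17 (mod 7).
    Reduce coefficients mod 7: 1·t ≡ 4 (mod 7).
    So t ≡ 4 (mod 7).
    Then x = 21 + 36·4 = 165, valid modulo lcm(36, 7) = 252: x ≡ 165 (mod 252).
  Combine with x ≡ 0 (mod 11); new modulus lcm = 2772.
    Write x = 165 + 252·t and substitute into x ≡ 0 (mod 11): 252·t ≡ 0 − 165 = -165 (mod 11).
    Reduce coefficients mod 11: 10·t ≡ 0 (mod 11).
    The inverse of 10 mod 11 is 10 (since 10·10 = 100 = 9·11 + 1), so t ≡ 10·0 = 0 ≡ 0 (mod 11).
    Then x = 165 + 252·0 = 165, valid modulo lcm(252, 11) = 2772: x ≡ 165 (mod 2772).
Verify against each original: 165 mod 9 = 3, 165 mod 4 = 1, 165 mod 7 = 4, 165 mod 11 = 0.

x ≡ 165 (mod 2772).


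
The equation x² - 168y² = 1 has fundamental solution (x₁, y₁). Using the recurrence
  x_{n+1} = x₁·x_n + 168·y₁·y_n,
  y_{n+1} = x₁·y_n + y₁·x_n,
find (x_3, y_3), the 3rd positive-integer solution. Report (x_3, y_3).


Step 1: Find the fundamental solution (x₁, y₁) of x² - 168y² = 1.
  Expand √168 as a continued fraction. a₀ = ⌊√168⌋ = 12; iterate m_{k+1} = d_k·a_k − m_k, d_{k+1} = (168 − m_{k+1}²)/d_k, a_{k+1} = ⌊(a₀ + m_{k+1})/d_{k+1}⌋ (starting m₀ = 0, d₀ = 1), with convergents p_k = a_k·p_{k-1} + p_{k-2}, q_k = a_k·q_{k-1} + q_{k-2} (p₋₁ = 1, q₋₁ = 0):
  k = 0: a₀ = 12; p₀/q₀ = 12/1; p₀² − 168·q₀² = 144 − 168 = -24.
  k = 1: m = 12, d = 24, a = ⌊(12 + 12)/24⌋ = 1; p/q = (1·12 + 1)/(1·1 + 0) = 13/1; p² − 168·q² = 169 − 168 = 1.
  The first convergent with p² − 168·q² = 1 gives the fundamental solution (x₁, y₁) = (13, 1).
Step 2: Apply the recurrence (x_{n+1}, y_{n+1}) = (x₁x_n + 168y₁y_n, x₁y_n + y₁x_n) repeatedly.
  From (x_1, y_1) = (13, 1): x_2 = 13·13 + 168·1·1 = 337; y_2 = 13·1 + 1·13 = 26.
  From (x_2, y_2) = (337, 26): x_3 = 13·337 + 168·1·26 = 8749; y_3 = 13·26 + 1·337 = 675.
Step 3: Verify x_3² - 168·y_3² = 76545001 - 76545000 = 1 (should be 1). ✓

(x_1, y_1) = (13, 1); (x_3, y_3) = (8749, 675).


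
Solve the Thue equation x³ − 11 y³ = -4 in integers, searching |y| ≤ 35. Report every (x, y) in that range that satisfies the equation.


The equation is x³ - 11y³ = -4. For fixed y, x³ = 11·y³ − 4, so a solution requires the RHS to be a perfect cube.
Strategy: iterate y from -35 to 35, compute RHS = 11·y³ − 4, and check whether it is a (positive or negative) perfect cube.
Check small values of y:
  y = 0: RHS = -4 is not a perfect cube.
  y = 1: RHS = 7 is not a perfect cube.
  y = -1: RHS = -15 is not a perfect cube.
  y = 2: RHS = 84 is not a perfect cube.
  y = -2: RHS = -92 is not a perfect cube.
  y = 3: RHS = 293 is not a perfect cube.
  y = -3: RHS = -301 is not a perfect cube.
Continuing the search up to |y| = 35 finds no solutions either.
No (x, y) in the scanned range satisfies the equation.

No integer solutions with |y| ≤ 35.


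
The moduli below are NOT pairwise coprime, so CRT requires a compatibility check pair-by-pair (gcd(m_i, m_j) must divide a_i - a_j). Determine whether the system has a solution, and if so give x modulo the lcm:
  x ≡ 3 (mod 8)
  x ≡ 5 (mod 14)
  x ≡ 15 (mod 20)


Moduli 8, 14, 20 are not pairwise coprime, so CRT works modulo lcm(m_i) when all pairwise compatibility conditions hold.
Pairwise compatibility: gcd(m_i, m_j) must divide a_i - a_j for every pair.
Merge one congruence at a time:
  Start: x ≡ 3 (mod 8).
  Combine with x ≡ 5 (mod 14): gcd(8, 14) = 2; 5 - 3 = 2, which IS divisible by 2, so compatible.
    Write x = 3 + 8·t and substitute into x ≡ 5 (mod 14): 8·t ≡ 5 − 3 = 2 (mod 14).
    Divide the congruence (and modulus) by g = 2: 4·t ≡ 1 (mod 7).
    The inverse of 4 mod 7 is 2 (since 4·2 = 8 = 1·7 + 1), so t ≡ 2·1 = 2 ≡ 2 (mod 7).
    Then x = 3 + 8·2 = 19, valid modulo lcm(8, 14) = 56: x ≡ 19 (mod 56).
  Combine with x ≡ 15 (mod 20): gcd(56, 20) = 4; 15 - 19 = -4, which IS divisible by 4, so compatible.
    Write x = 19 + 56·t and substitute into x ≡ 15 (mod 20): 56·t ≡ 15 − 19 = -4 (mod 20).
    Divide the congruence (and modulus) by g = 4: 14·t ≡ -1 (mod 5).
    Reduce coefficients mod 5: 4·t ≡ 4 (mod 5).
    The inverse of 4 mod 5 is 4 (since 4·4 = 16 = 3·5 + 1), so t ≡ 4·4 = 16 ≡ 1 (mod 5).
    Then x = 19 + 56·1 = 75, valid modulo lcm(56, 20) = 280: x ≡ 75 (mod 280).
Verify: 75 mod 8 = 3, 75 mod 14 = 5, 75 mod 20 = 15.

x ≡ 75 (mod 280).


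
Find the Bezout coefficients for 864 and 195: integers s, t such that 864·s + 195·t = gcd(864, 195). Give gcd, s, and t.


Euclidean algorithm on (864, 195) — divide until remainder is 0:
  864 = 4 · 195 + 84
  195 = 2 · 84 + 27
  84 = 3 · 27 + 3
  27 = 9 · 3 + 0
gcd(864, 195) = 3.
Track Bezout coefficients alongside the remainders: start with r₀ = 864 = a·1 + b·0 (s = 1, t = 0) and r₁ = 195 = a·0 + b·1 (s = 0, t = 1); each new remainder r_{k+1} = r_{k-1} − q_k·r_k inherits s_{k+1} = s_{k-1} − q_k·s_k, t_{k+1} = t_{k-1} − q_k·t_k, so r_k = a·s_k + b·t_k at every step:
  q = 4: r = 84, s = 1 − 4·0 = 1, t = 0 − 4·1 = -4  (check: 864·1 + 195·(-4) = 84)
  q = 2: r = 27, s = 0 − 2·1 = -2, t = 1 − 2·(-4) = 9  (check: 864·(-2) + 195·9 = 27)
  q = 3: r = 3, s = 1 − 3·(-2) = 7, t = -4 − 3·9 = -31  (check: 864·7 + 195·(-31) = 3)
The row with r = 3 (the gcd) gives the Bezout coefficients s = 7, t = -31.
Result: 864 · (7) + 195 · (-31) = 3.

gcd(864, 195) = 3; s = 7, t = -31 (check: 864·7 + 195·(-31) = 3).


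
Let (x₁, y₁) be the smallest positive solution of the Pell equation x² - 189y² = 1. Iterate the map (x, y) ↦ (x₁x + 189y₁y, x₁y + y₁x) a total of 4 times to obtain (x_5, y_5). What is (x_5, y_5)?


Step 1: Find the fundamental solution (x₁, y₁) of x² - 189y² = 1.
  Expand √189 as a continued fraction. a₀ = ⌊√189⌋ = 13; iterate m_{k+1} = d_k·a_k − m_k, d_{k+1} = (189 − m_{k+1}²)/d_k, a_{k+1} = ⌊(a₀ + m_{k+1})/d_{k+1}⌋ (starting m₀ = 0, d₀ = 1), with convergents p_k = a_k·p_{k-1} + p_{k-2}, q_k = a_k·q_{k-1} + q_{k-2} (p₋₁ = 1, q₋₁ = 0):
  k = 0: a₀ = 13; p₀/q₀ = 13/1; p₀² − 189·q₀² = 169 − 189 = -20.
  k = 1: m = 13, d = 20, a = ⌊(13 + 13)/20⌋ = 1; p/q = (1·13 + 1)/(1·1 + 0) = 14/1; p² − 189·q² = 196 − 189 = 7.
  k = 2: m = 7, d = 7, a = ⌊(13 + 7)/7⌋ = 2; p/q = (2·14 + 13)/(2·1 + 1) = 41/3; p² − 189·q² = 1681 − 1701 = -20.
  k = 3: m = 7, d = 20, a = ⌊(13 + 7)/20⌋ = 1; p/q = (1·41 + 14)/(1·3 + 1) = 55/4; p² − 189·q² = 3025 − 3024 = 1.
  The first convergent with p² − 189·q² = 1 gives the fundamental solution (x₁, y₁) = (55, 4).
Step 2: Apply the recurrence (x_{n+1}, y_{n+1}) = (x₁x_n + 189y₁y_n, x₁y_n + y₁x_n) repeatedly.
  From (x_1, y_1) = (55, 4): x_2 = 55·55 + 189·4·4 = 6049; y_2 = 55·4 + 4·55 = 440.
  From (x_2, y_2) = (6049, 440): x_3 = 55·6049 + 189·4·440 = 665335; y_3 = 55·440 + 4·6049 = 48396.
  From (x_3, y_3) = (665335, 48396): x_4 = 55·665335 + 189·4·48396 = 73180801; y_4 = 55·48396 + 4·665335 = 5323120.
  From (x_4, y_4) = (73180801, 5323120): x_5 = 55·73180801 + 189·4·5323120 = 8049222775; y_5 = 55·5323120 + 4·73180801 = 585494804.
Step 3: Verify x_5² - 189·y_5² = 64789987281578700625 - 64789987281578700624 = 1 (should be 1). ✓

(x_1, y_1) = (55, 4); (x_5, y_5) = (8049222775, 585494804).


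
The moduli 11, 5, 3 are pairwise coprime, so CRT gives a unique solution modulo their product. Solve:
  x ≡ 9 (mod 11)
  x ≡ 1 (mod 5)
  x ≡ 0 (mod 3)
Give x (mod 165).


Moduli 11, 5, 3 are pairwise coprime; by CRT there is a unique solution modulo M = 11 · 5 · 3 = 165.
Solve pairwise, accumulating the modulus:
  Start with x ≡ 9 (mod 11).
  Combine with x ≡ 1 (mod 5): since gcd(11, 5) = 1, we get a unique residue mod 55.
    Write x = 9 + 11·t and substitute into x ≡ 1 (mod 5): 11·t ≡ 1 − 9 = -8 (mod 5).
    Reduce coefficients mod 5: 1·t ≡ 2 (mod 5).
    So t ≡ 2 (mod 5).
    Then x = 9 + 11·2 = 31, valid modulo lcm(11, 5) = 55: x ≡ 31 (mod 55).
  Combine with x ≡ 0 (mod 3): since gcd(55, 3) = 1, we get a unique residue mod 165.
    Write x = 31 + 55·t and substitute into x ≡ 0 (mod 3): 55·t ≡ 0 − 31 = -31 (mod 3).
    Reduce coefficients mod 3: 1·t ≡ 2 (mod 3).
    So t ≡ 2 (mod 3).
    Then x = 31 + 55·2 = 141, valid modulo lcm(55, 3) = 165: x ≡ 141 (mod 165).
Verify: 141 mod 11 = 9 ✓, 141 mod 5 = 1 ✓, 141 mod 3 = 0 ✓.

x ≡ 141 (mod 165).


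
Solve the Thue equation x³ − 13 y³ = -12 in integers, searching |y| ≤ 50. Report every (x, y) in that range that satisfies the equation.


The equation is x³ - 13y³ = -12. For fixed y, x³ = 13·y³ − 12, so a solution requires the RHS to be a perfect cube.
Strategy: iterate y from -50 to 50, compute RHS = 13·y³ − 12, and check whether it is a (positive or negative) perfect cube.
Check small values of y:
  y = 0: RHS = -12 is not a perfect cube.
  y = 1: RHS = 1 = (1)³ ⇒ x = 1 works.
  y = -1: RHS = -25 is not a perfect cube.
  y = 2: RHS = 92 is not a perfect cube.
  y = -2: RHS = -116 is not a perfect cube.
  y = 3: RHS = 339 is not a perfect cube.
  y = -3: RHS = -363 is not a perfect cube.
Continuing the search up to |y| = 50 finds no further solutions beyond those listed.
Collected solutions: (1, 1).

Solutions (with |y| ≤ 50): (1, 1).


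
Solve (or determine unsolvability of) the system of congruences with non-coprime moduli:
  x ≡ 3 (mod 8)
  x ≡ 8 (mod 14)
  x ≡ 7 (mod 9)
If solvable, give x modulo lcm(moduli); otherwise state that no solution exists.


Moduli 8, 14, 9 are not pairwise coprime, so CRT works modulo lcm(m_i) when all pairwise compatibility conditions hold.
Pairwise compatibility: gcd(m_i, m_j) must divide a_i - a_j for every pair.
Merge one congruence at a time:
  Start: x ≡ 3 (mod 8).
  Combine with x ≡ 8 (mod 14): gcd(8, 14) = 2, and 8 - 3 = 5 is NOT divisible by 2.
    ⇒ system is inconsistent (no integer solution).

No solution (the system is inconsistent).


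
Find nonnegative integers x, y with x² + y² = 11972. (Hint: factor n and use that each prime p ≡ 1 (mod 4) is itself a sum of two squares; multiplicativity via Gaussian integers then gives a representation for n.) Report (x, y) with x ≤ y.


Step 1: Factor n = 11972 = 2^2 · 41 · 73.
Step 2: Check the mod-4 condition on each prime factor: 2 = 2 (special); 41 ≡ 1 (mod 4), exponent 1; 73 ≡ 1 (mod 4), exponent 1.
All primes ≡ 3 (mod 4) appear to even exponent (or don't appear), so by the two-squares theorem n IS expressible as a sum of two squares.
Step 3: Build a representation. Group n = k² · m with k = 2 and m = 41 · 73 = 2993 (a product of primes ≡ 1 (mod 4)); a representation of m scales to one of n via (k·x)² + (k·y)² = k²(x² + y²). Each prime p ≡ 1 (mod 4) is itself a sum of two squares; find a² by testing p − a² for a perfect square:
  41: 41 − 1² = 40, 41 − 2² = 37, 41 − 3² = 32, 41 − 4² = 25 = 5² ⇒ 41 = 4² + 5².
  73: 73 − 1² = 72, 73 − 2² = 69, 73 − 3² = 64 = 8² ⇒ 73 = 3² + 8².
  Combine using the Brahmagupta–Fibonacci identity (a² + b²)(c² + d²) = (ac − bd)² + (ad + bc)² = (ac + bd)² + (ad − bc)²:
  41 · 73 = 2993: from (4² + 5²)(3² + 8²), take (4·3 − 5·8, 4·8 + 5·3) = (12 − 40, 32 + 15) = (-28, 47); dropping signs (only squares matter) gives (28, 47); check 28² + 47² = 784 + 2209 = 2993 ✓.
  Scale by k = 2: (2·28, 2·47) = (56, 94).
Step 4: Order so x ≤ y and verify: 56² + 94² = 3136 + 8836 = 11972 = n. ✓

n = 11972 = 56² + 94² (one valid representation with x ≤ y).


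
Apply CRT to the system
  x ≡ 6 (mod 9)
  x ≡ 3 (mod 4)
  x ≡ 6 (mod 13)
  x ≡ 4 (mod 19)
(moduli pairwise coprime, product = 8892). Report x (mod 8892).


Product of moduli M = 9 · 4 · 13 · 19 = 8892.
Merge one congruence at a time:
  Start: x ≡ 6 (mod 9).
  Combine with x ≡ 3 (mod 4); new modulus lcm = 36.
    Write x = 6 + 9·t and substitute into x ≡ 3 (mod 4): 9·t ≡ 3 − 6 = -3 (mod 4).
    Reduce coefficients mod 4: 1·t ≡ 1 (mod 4).
    So t ≡ 1 (mod 4).
    Then x = 6 + 9·1 = 15, valid modulo lcm(9, 4) = 36: x ≡ 15 (mod 36).
  Combine with x ≡ 6 (mod 13); new modulus lcm = 468.
    Write x = 15 + 36·t and substitute into x ≡ 6 (mod 13): 36·t ≡ 6 − 15 = -9 (mod 13).
    Reduce coefficients mod 13: 10·t ≡ 4 (mod 13).
    The inverse of 10 mod 13 is 4 (since 10·4 = 40 = 3·13 + 1), so t ≡ 4·4 = 16 ≡ 3 (mod 13).
    Then x = 15 + 36·3 = 123, valid modulo lcm(36, 13) = 468: x ≡ 123 (mod 468).
  Combine with x ≡ 4 (mod 19); new modulus lcm = 8892.
    Write x = 123 + 468·t and substitute into x ≡ 4 (mod 19): 468·t ≡ 4 − 123 = -119 (mod 19).
    Reduce coefficients mod 19: 12·t ≡ 14 (mod 19).
    The inverse of 12 mod 19 is 8 (since 12·8 = 96 = 5·19 + 1), so t ≡ 8·14 = 112 ≡ 17 (mod 19).
    Then x = 123 + 468·17 = 8079, valid modulo lcm(468, 19) = 8892: x ≡ 8079 (mod 8892).
Verify against each original: 8079 mod 9 = 6, 8079 mod 4 = 3, 8079 mod 13 = 6, 8079 mod 19 = 4.

x ≡ 8079 (mod 8892).


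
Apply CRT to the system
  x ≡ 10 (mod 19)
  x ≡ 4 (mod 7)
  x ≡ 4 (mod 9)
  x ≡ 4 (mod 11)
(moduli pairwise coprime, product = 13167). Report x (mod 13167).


Product of moduli M = 19 · 7 · 9 · 11 = 13167.
Merge one congruence at a time:
  Start: x ≡ 10 (mod 19).
  Combine with x ≡ 4 (mod 7); new modulus lcm = 133.
    Write x = 10 + 19·t and substitute into x ≡ 4 (mod 7): 19·t ≡ 4 − 10 = -6 (mod 7).
    Reduce coefficients mod 7: 5·t ≡ 1 (mod 7).
    The inverse of 5 mod 7 is 3 (since 5·3 = 15 = 2·7 + 1), so t ≡ 3·1 = 3 ≡ 3 (mod 7).
    Then x = 10 + 19·3 = 67, valid modulo lcm(19, 7) = 133: x ≡ 67 (mod 133).
  Combine with x ≡ 4 (mod 9); new modulus lcm = 1197.
    Write x = 67 + 133·t and substitute into x ≡ 4 (mod 9): 133·t ≡ 4 − 67 = -63 (mod 9).
    Reduce coefficients mod 9: 7·t ≡ 0 (mod 9).
    The inverse of 7 mod 9 is 4 (since 7·4 = 28 = 3·9 + 1), so t ≡ 4·0 = 0 ≡ 0 (mod 9).
    Then x = 67 + 133·0 = 67, valid modulo lcm(133, 9) = 1197: x ≡ 67 (mod 1197).
  Combine with x ≡ 4 (mod 11); new modulus lcm = 13167.
    Write x = 67 + 1197·t and substitute into x ≡ 4 (mod 11): 1197·t ≡ 4 − 67 = -63 (mod 11).
    Reduce coefficients mod 11: 9·t ≡ 3 (mod 11).
    The inverse of 9 mod 11 is 5 (since 9·5 = 45 = 4·11 + 1), so t ≡ 5·3 = 15 ≡ 4 (mod 11).
    Then x = 67 + 1197·4 = 4855, valid modulo lcm(1197, 11) = 13167: x ≡ 4855 (mod 13167).
Verify against each original: 4855 mod 19 = 10, 4855 mod 7 = 4, 4855 mod 9 = 4, 4855 mod 11 = 4.

x ≡ 4855 (mod 13167).


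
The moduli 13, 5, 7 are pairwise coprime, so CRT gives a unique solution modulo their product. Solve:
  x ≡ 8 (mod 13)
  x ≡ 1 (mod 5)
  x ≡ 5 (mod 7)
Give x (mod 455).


Moduli 13, 5, 7 are pairwise coprime; by CRT there is a unique solution modulo M = 13 · 5 · 7 = 455.
Solve pairwise, accumulating the modulus:
  Start with x ≡ 8 (mod 13).
  Combine with x ≡ 1 (mod 5): since gcd(13, 5) = 1, we get a unique residue mod 65.
    Write x = 8 + 13·t and substitute into x ≡ 1 (mod 5): 13·t ≡ 1 − 8 = -7 (mod 5).
    Reduce coefficients mod 5: 3·t ≡ 3 (mod 5).
    The inverse of 3 mod 5 is 2 (since 3·2 = 6 = 1·5 + 1), so t ≡ 2·3 = 6 ≡ 1 (mod 5).
    Then x = 8 + 13·1 = 21, valid modulo lcm(13, 5) = 65: x ≡ 21 (mod 65).
  Combine with x ≡ 5 (mod 7): since gcd(65, 7) = 1, we get a unique residue mod 455.
    Write x = 21 + 65·t and substitute into x ≡ 5 (mod 7): 65·t ≡ 5 − 21 = -16 (mod 7).
    Reduce coefficients mod 7: 2·t ≡ 5 (mod 7).
    The inverse of 2 mod 7 is 4 (since 2·4 = 8 = 1·7 + 1), so t ≡ 4·5 = 20 ≡ 6 (mod 7).
    Then x = 21 + 65·6 = 411, valid modulo lcm(65, 7) = 455: x ≡ 411 (mod 455).
Verify: 411 mod 13 = 8 ✓, 411 mod 5 = 1 ✓, 411 mod 7 = 5 ✓.

x ≡ 411 (mod 455).


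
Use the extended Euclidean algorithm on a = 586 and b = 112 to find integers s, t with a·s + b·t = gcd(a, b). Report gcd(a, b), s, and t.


Euclidean algorithm on (586, 112) — divide until remainder is 0:
  586 = 5 · 112 + 26
  112 = 4 · 26 + 8
  26 = 3 · 8 + 2
  8 = 4 · 2 + 0
gcd(586, 112) = 2.
Track Bezout coefficients alongside the remainders: start with r₀ = 586 = a·1 + b·0 (s = 1, t = 0) and r₁ = 112 = a·0 + b·1 (s = 0, t = 1); each new remainder r_{k+1} = r_{k-1} − q_k·r_k inherits s_{k+1} = s_{k-1} − q_k·s_k, t_{k+1} = t_{k-1} − q_k·t_k, so r_k = a·s_k + b·t_k at every step:
  q = 5: r = 26, s = 1 − 5·0 = 1, t = 0 − 5·1 = -5  (check: 586·1 + 112·(-5) = 26)
  q = 4: r = 8, s = 0 − 4·1 = -4, t = 1 − 4·(-5) = 21  (check: 586·(-4) + 112·21 = 8)
  q = 3: r = 2, s = 1 − 3·(-4) = 13, t = -5 − 3·21 = -68  (check: 586·13 + 112·(-68) = 2)
The row with r = 2 (the gcd) gives the Bezout coefficients s = 13, t = -68.
Result: 586 · (13) + 112 · (-68) = 2.

gcd(586, 112) = 2; s = 13, t = -68 (check: 586·13 + 112·(-68) = 2).


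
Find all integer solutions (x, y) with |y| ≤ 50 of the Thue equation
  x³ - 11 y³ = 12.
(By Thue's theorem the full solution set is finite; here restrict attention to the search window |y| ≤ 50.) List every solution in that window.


The equation is x³ - 11y³ = 12. For fixed y, x³ = 11·y³ + 12, so a solution requires the RHS to be a perfect cube.
Strategy: iterate y from -50 to 50, compute RHS = 11·y³ + 12, and check whether it is a (positive or negative) perfect cube.
Check small values of y:
  y = 0: RHS = 12 is not a perfect cube.
  y = 1: RHS = 23 is not a perfect cube.
  y = -1: RHS = 1 = (1)³ ⇒ x = 1 works.
  y = 2: RHS = 100 is not a perfect cube.
  y = -2: RHS = -76 is not a perfect cube.
  y = 3: RHS = 309 is not a perfect cube.
  y = -3: RHS = -285 is not a perfect cube.
Continuing the search up to |y| = 50 finds no further solutions beyond those listed.
Collected solutions: (1, -1).

Solutions (with |y| ≤ 50): (1, -1).


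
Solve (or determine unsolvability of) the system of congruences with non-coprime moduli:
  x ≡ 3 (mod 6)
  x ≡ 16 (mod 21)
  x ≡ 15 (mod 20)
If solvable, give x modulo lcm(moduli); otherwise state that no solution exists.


Moduli 6, 21, 20 are not pairwise coprime, so CRT works modulo lcm(m_i) when all pairwise compatibility conditions hold.
Pairwise compatibility: gcd(m_i, m_j) must divide a_i - a_j for every pair.
Merge one congruence at a time:
  Start: x ≡ 3 (mod 6).
  Combine with x ≡ 16 (mod 21): gcd(6, 21) = 3, and 16 - 3 = 13 is NOT divisible by 3.
    ⇒ system is inconsistent (no integer solution).

No solution (the system is inconsistent).


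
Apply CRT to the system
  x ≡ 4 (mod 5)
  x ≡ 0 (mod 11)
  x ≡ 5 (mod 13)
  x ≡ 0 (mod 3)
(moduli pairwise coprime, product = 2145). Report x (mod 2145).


Product of moduli M = 5 · 11 · 13 · 3 = 2145.
Merge one congruence at a time:
  Start: x ≡ 4 (mod 5).
  Combine with x ≡ 0 (mod 11); new modulus lcm = 55.
    Write x = 4 + 5·t and substitute into x ≡ 0 (mod 11): 5·t ≡ 0 − 4 = -4 (mod 11).
    Reduce coefficients mod 11: 5·t ≡ 7 (mod 11).
    The inverse of 5 mod 11 is 9 (since 5·9 = 45 = 4·11 + 1), so t ≡ 9·7 = 63 ≡ 8 (mod 11).
    Then x = 4 + 5·8 = 44, valid modulo lcm(5, 11) = 55: x ≡ 44 (mod 55).
  Combine with x ≡ 5 (mod 13); new modulus lcm = 715.
    Write x = 44 + 55·t and substitute into x ≡ 5 (mod 13): 55·t ≡ 5 − 44 = -39 (mod 13).
    Reduce coefficients mod 13: 3·t ≡ 0 (mod 13).
    The inverse of 3 mod 13 is 9 (since 3·9 = 27 = 2·13 + 1), so t ≡ 9·0 = 0 ≡ 0 (mod 13).
    Then x = 44 + 55·0 = 44, valid modulo lcm(55, 13) = 715: x ≡ 44 (mod 715).
  Combine with x ≡ 0 (mod 3); new modulus lcm = 2145.
    Write x = 44 + 715·t and substitute into x ≡ 0 (mod 3): 715·t ≡ 0 − 44 = -44 (mod 3).
    Reduce coefficients mod 3: 1·t ≡ 1 (mod 3).
    So t ≡ 1 (mod 3).
    Then x = 44 + 715·1 = 759, valid modulo lcm(715, 3) = 2145: x ≡ 759 (mod 2145).
Verify against each original: 759 mod 5 = 4, 759 mod 11 = 0, 759 mod 13 = 5, 759 mod 3 = 0.

x ≡ 759 (mod 2145).


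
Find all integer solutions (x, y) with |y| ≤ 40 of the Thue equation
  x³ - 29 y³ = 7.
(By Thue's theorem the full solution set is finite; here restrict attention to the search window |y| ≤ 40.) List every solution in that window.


The equation is x³ - 29y³ = 7. For fixed y, x³ = 29·y³ + 7, so a solution requires the RHS to be a perfect cube.
Strategy: iterate y from -40 to 40, compute RHS = 29·y³ + 7, and check whether it is a (positive or negative) perfect cube.
Check small values of y:
  y = 0: RHS = 7 is not a perfect cube.
  y = 1: RHS = 36 is not a perfect cube.
  y = -1: RHS = -22 is not a perfect cube.
  y = 2: RHS = 239 is not a perfect cube.
  y = -2: RHS = -225 is not a perfect cube.
  y = 3: RHS = 790 is not a perfect cube.
  y = -3: RHS = -776 is not a perfect cube.
Continuing the search up to |y| = 40 finds no solutions either.
No (x, y) in the scanned range satisfies the equation.

No integer solutions with |y| ≤ 40.


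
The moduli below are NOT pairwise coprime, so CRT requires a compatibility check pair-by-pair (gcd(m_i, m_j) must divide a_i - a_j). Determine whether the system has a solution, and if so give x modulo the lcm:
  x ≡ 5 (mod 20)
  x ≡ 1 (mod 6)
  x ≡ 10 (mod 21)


Moduli 20, 6, 21 are not pairwise coprime, so CRT works modulo lcm(m_i) when all pairwise compatibility conditions hold.
Pairwise compatibility: gcd(m_i, m_j) must divide a_i - a_j for every pair.
Merge one congruence at a time:
  Start: x ≡ 5 (mod 20).
  Combine with x ≡ 1 (mod 6): gcd(20, 6) = 2; 1 - 5 = -4, which IS divisible by 2, so compatible.
    Write x = 5 + 20·t and substitute into x ≡ 1 (mod 6): 20·t ≡ 1 − 5 = -4 (mod 6).
    Divide the congruence (and modulus) by g = 2: 10·t ≡ -2 (mod 3).
    Reduce coefficients mod 3: 1·t ≡ 1 (mod 3).
    So t ≡ 1 (mod 3).
    Then x = 5 + 20·1 = 25, valid modulo lcm(20, 6) = 60: x ≡ 25 (mod 60).
  Combine with x ≡ 10 (mod 21): gcd(60, 21) = 3; 10 - 25 = -15, which IS divisible by 3, so compatible.
    Write x = 25 + 60·t and substitute into x ≡ 10 (mod 21): 60·t ≡ 10 − 25 = -15 (mod 21).
    Divide the congruence (and modulus) by g = 3: 20·t ≡ -5 (mod 7).
    Reduce coefficients mod 7: 6·t ≡ 2 (mod 7).
    The inverse of 6 mod 7 is 6 (since 6·6 = 36 = 5·7 + 1), so t ≡ 6·2 = 12 ≡ 5 (mod 7).
    Then x = 25 + 60·5 = 325, valid modulo lcm(60, 21) = 420: x ≡ 325 (mod 420).
Verify: 325 mod 20 = 5, 325 mod 6 = 1, 325 mod 21 = 10.

x ≡ 325 (mod 420).
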